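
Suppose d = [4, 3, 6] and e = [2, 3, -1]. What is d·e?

11

d · e = 4·2 + 3·3 + 6·(-1) = 8 + 9 - 6 = 11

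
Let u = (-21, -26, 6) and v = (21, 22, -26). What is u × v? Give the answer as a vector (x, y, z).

i: (-26)·(-26) - 6·22 = 676 - 132 = 544
j: 6·21 - (-21)·(-26) = 126 - 546 = -420
k: (-21)·22 - (-26)·21 = -462 - (-546) = 84
u × v = (544, -420, 84)

(544, -420, 84)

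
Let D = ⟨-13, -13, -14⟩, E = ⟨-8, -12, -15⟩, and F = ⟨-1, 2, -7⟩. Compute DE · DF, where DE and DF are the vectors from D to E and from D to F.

DE = E − D = (5, 1, -1)
DF = F − D = (12, 15, 7)
DE · DF = 5·12 + 1·15 + (-1)·7 = 60 + 15 - 7 = 68

68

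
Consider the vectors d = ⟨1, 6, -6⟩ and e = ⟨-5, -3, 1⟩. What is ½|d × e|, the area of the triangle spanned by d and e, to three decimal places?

i: 6·1 - (-6)·(-3) = 6 - 18 = -12
j: (-6)·(-5) - 1·1 = 30 - 1 = 29
k: 1·(-3) - 6·(-5) = -3 - (-30) = 27
d × e = (-12, 29, 27)
|d × e| = √((-12)² + 29² + 27²) = √1714 ≈ 41.4005
area = ½ · 41.4005 ≈ 20.700

20.700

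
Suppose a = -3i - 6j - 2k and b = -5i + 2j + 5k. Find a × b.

i: (-6)·5 - (-2)·2 = -30 - (-4) = -26
j: (-2)·(-5) - (-3)·5 = 10 - (-15) = 25
k: (-3)·2 - (-6)·(-5) = -6 - 30 = -36
a × b = (-26, 25, -36)

(-26, 25, -36)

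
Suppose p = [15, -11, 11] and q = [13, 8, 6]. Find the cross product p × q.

(-154, 53, 263)

i: (-11)·6 - 11·8 = -66 - 88 = -154
j: 11·13 - 15·6 = 143 - 90 = 53
k: 15·8 - (-11)·13 = 120 - (-143) = 263
p × q = (-154, 53, 263)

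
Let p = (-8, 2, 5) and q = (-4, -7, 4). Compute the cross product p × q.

(43, 12, 64)

i: 2·4 - 5·(-7) = 8 - (-35) = 43
j: 5·(-4) - (-8)·4 = -20 - (-32) = 12
k: (-8)·(-7) - 2·(-4) = 56 - (-8) = 64
p × q = (43, 12, 64)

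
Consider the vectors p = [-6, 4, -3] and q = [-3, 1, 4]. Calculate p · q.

p · q = (-6)·(-3) + 4·1 + (-3)·4 = 18 + 4 - 12 = 10

10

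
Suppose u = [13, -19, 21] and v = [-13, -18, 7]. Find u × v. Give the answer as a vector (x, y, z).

(245, -364, -481)

i: (-19)·7 - 21·(-18) = -133 - (-378) = 245
j: 21·(-13) - 13·7 = -273 - 91 = -364
k: 13·(-18) - (-19)·(-13) = -234 - 247 = -481
u × v = (245, -364, -481)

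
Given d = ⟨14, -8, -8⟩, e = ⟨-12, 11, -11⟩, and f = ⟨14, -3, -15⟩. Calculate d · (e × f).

844

e × f:
i: 11·(-15) - (-11)·(-3) = -165 - 33 = -198
j: (-11)·14 - (-12)·(-15) = -154 - 180 = -334
k: (-12)·(-3) - 11·14 = 36 - 154 = -118
e × f = (-198, -334, -118)
d · (e × f) = 14·(-198) + (-8)·(-334) + (-8)·(-118) = -2772 + 2672 + 944 = 844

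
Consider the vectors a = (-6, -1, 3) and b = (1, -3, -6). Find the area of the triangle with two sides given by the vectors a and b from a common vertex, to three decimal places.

20.463

i: (-1)·(-6) - 3·(-3) = 6 - (-9) = 15
j: 3·1 - (-6)·(-6) = 3 - 36 = -33
k: (-6)·(-3) - (-1)·1 = 18 - (-1) = 19
a × b = (15, -33, 19)
|a × b| = √(15² + (-33)² + 19²) = √1675 ≈ 40.9268
area = ½ · 40.9268 ≈ 20.463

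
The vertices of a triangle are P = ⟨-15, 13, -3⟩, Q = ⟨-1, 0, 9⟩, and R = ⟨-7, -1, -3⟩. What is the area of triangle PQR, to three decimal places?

PQ = (14, -13, 12),  PR = (8, -14, 0)
i: (-13)·0 - 12·(-14) = 0 - (-168) = 168
j: 12·8 - 14·0 = 96 - 0 = 96
k: 14·(-14) - (-13)·8 = -196 - (-104) = -92
PQ × PR = (168, 96, -92)
|PQ × PR| = √45904 ≈ 214.2522
area = ½ · 214.2522 ≈ 107.126

107.126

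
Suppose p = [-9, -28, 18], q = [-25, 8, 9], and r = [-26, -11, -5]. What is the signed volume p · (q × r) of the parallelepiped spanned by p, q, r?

18215

q × r:
i: 8·(-5) - 9·(-11) = -40 - (-99) = 59
j: 9·(-26) - (-25)·(-5) = -234 - 125 = -359
k: (-25)·(-11) - 8·(-26) = 275 - (-208) = 483
q × r = (59, -359, 483)
p · (q × r) = (-9)·59 + (-28)·(-359) + 18·483 = -531 + 10052 + 8694 = 18215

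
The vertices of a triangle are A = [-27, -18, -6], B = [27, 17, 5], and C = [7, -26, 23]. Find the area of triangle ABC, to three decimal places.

1147.645

AB = (54, 35, 11),  AC = (34, -8, 29)
i: 35·29 - 11·(-8) = 1015 - (-88) = 1103
j: 11·34 - 54·29 = 374 - 1566 = -1192
k: 54·(-8) - 35·34 = -432 - 1190 = -1622
AB × AC = (1103, -1192, -1622)
|AB × AC| = √5268357 ≈ 2295.2902
area = ½ · 2295.2902 ≈ 1147.645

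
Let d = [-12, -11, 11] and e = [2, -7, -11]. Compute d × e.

i: (-11)·(-11) - 11·(-7) = 121 - (-77) = 198
j: 11·2 - (-12)·(-11) = 22 - 132 = -110
k: (-12)·(-7) - (-11)·2 = 84 - (-22) = 106
d × e = (198, -110, 106)

(198, -110, 106)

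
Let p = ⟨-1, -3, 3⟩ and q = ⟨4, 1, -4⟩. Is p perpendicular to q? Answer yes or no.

p · q = (-1)·4 + (-3)·1 + 3·(-4) = -4 - 3 - 12 = -19
Nonzero, so the vectors are not orthogonal.

no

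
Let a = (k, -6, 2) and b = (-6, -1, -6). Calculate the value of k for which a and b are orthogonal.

-1

a · b = k·(-6) + (-6)·(-1) + 2·(-6) = -6 - 6k
Set equal to 0: -6k = 6, so k = -1.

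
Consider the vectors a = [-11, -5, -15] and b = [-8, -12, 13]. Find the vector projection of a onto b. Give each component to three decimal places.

a · b = (-11)·(-8) + (-5)·(-12) + (-15)·13 = 88 + 60 - 195 = -47
|b|² = 64 + 144 + 169 = 377
proj_b a = (-47/377) · (-8, -12, 13) ≈ (0.997, 1.496, -1.621)

(0.997, 1.496, -1.621)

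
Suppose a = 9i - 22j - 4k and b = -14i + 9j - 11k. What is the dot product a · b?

a · b = 9·(-14) + (-22)·9 + (-4)·(-11) = -126 - 198 + 44 = -280

-280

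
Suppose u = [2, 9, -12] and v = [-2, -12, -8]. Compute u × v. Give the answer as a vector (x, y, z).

(-216, 40, -6)

i: 9·(-8) - (-12)·(-12) = -72 - 144 = -216
j: (-12)·(-2) - 2·(-8) = 24 - (-16) = 40
k: 2·(-12) - 9·(-2) = -24 - (-18) = -6
u × v = (-216, 40, -6)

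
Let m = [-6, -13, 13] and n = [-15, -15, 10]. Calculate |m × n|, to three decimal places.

182.962

i: (-13)·10 - 13·(-15) = -130 - (-195) = 65
j: 13·(-15) - (-6)·10 = -195 - (-60) = -135
k: (-6)·(-15) - (-13)·(-15) = 90 - 195 = -105
m × n = (65, -135, -105)
|m × n| = √(65² + (-135)² + (-105)²) = √33475 ≈ 182.9617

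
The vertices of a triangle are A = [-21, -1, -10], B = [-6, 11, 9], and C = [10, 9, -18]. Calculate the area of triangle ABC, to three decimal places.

398.046

AB = (15, 12, 19),  AC = (31, 10, -8)
i: 12·(-8) - 19·10 = -96 - 190 = -286
j: 19·31 - 15·(-8) = 589 - (-120) = 709
k: 15·10 - 12·31 = 150 - 372 = -222
AB × AC = (-286, 709, -222)
|AB × AC| = √633761 ≈ 796.0911
area = ½ · 796.0911 ≈ 398.046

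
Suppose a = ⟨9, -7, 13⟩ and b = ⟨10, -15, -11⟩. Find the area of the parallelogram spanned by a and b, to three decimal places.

361.455

i: (-7)·(-11) - 13·(-15) = 77 - (-195) = 272
j: 13·10 - 9·(-11) = 130 - (-99) = 229
k: 9·(-15) - (-7)·10 = -135 - (-70) = -65
a × b = (272, 229, -65)
|a × b| = √(272² + 229² + (-65)²) = √130650 ≈ 361.4554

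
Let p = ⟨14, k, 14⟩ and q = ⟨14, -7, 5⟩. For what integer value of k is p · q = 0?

38

p · q = 14·14 + k·(-7) + 14·5 = 266 - 7k
Set equal to 0: -7k = -266, so k = 38.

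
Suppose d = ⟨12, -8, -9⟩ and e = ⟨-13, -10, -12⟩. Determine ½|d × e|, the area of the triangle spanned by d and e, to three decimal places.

171.998

i: (-8)·(-12) - (-9)·(-10) = 96 - 90 = 6
j: (-9)·(-13) - 12·(-12) = 117 - (-144) = 261
k: 12·(-10) - (-8)·(-13) = -120 - 104 = -224
d × e = (6, 261, -224)
|d × e| = √(6² + 261² + (-224)²) = √118333 ≈ 343.9956
area = ½ · 343.9956 ≈ 171.998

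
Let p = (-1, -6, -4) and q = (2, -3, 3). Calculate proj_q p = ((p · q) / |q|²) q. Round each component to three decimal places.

(0.364, -0.545, 0.545)

p · q = (-1)·2 + (-6)·(-3) + (-4)·3 = -2 + 18 - 12 = 4
|q|² = 4 + 9 + 9 = 22
proj_q p = (4/22) · (2, -3, 3) ≈ (0.364, -0.545, 0.545)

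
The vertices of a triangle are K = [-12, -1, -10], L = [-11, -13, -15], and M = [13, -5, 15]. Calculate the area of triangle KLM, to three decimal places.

KL = (1, -12, -5),  KM = (25, -4, 25)
i: (-12)·25 - (-5)·(-4) = -300 - 20 = -320
j: (-5)·25 - 1·25 = -125 - 25 = -150
k: 1·(-4) - (-12)·25 = -4 - (-300) = 296
KL × KM = (-320, -150, 296)
|KL × KM| = √212516 ≈ 460.9946
area = ½ · 460.9946 ≈ 230.497

230.497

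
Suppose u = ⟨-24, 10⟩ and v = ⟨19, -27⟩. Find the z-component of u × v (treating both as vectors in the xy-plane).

(-24)·(-27) - 10·19 = 648 - 190 = 458

458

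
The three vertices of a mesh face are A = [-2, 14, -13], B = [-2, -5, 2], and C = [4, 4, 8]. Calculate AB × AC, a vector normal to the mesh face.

AB = (0, -19, 15)
AC = (6, -10, 21)
i: (-19)·21 - 15·(-10) = -399 - (-150) = -249
j: 15·6 - 0·21 = 90 - 0 = 90
k: 0·(-10) - (-19)·6 = 0 - (-114) = 114
AB × AC = (-249, 90, 114)

(-249, 90, 114)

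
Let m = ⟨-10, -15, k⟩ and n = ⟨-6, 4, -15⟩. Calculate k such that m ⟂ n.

m · n = (-10)·(-6) + (-15)·4 + k·(-15) = 0 - 15k
Set equal to 0: -15k = 0, so k = 0.

0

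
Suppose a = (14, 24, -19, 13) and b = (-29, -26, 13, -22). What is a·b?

-1563

a · b = 14·(-29) + 24·(-26) + (-19)·13 + 13·(-22) = -406 - 624 - 247 - 286 = -1563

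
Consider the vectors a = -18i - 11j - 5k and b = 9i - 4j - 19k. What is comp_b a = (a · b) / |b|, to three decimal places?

-1.075

a · b = (-18)·9 + (-11)·(-4) + (-5)·(-19) = -162 + 44 + 95 = -23
|b| = √(81 + 16 + 361) = √458 ≈ 21.4009
comp_b a = -23 / √458 ≈ -1.075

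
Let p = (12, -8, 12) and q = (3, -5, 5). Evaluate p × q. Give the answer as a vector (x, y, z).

i: (-8)·5 - 12·(-5) = -40 - (-60) = 20
j: 12·3 - 12·5 = 36 - 60 = -24
k: 12·(-5) - (-8)·3 = -60 - (-24) = -36
p × q = (20, -24, -36)

(20, -24, -36)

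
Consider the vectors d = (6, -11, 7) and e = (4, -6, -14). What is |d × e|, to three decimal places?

225.885

i: (-11)·(-14) - 7·(-6) = 154 - (-42) = 196
j: 7·4 - 6·(-14) = 28 - (-84) = 112
k: 6·(-6) - (-11)·4 = -36 - (-44) = 8
d × e = (196, 112, 8)
|d × e| = √(196² + 112² + 8²) = √51024 ≈ 225.8849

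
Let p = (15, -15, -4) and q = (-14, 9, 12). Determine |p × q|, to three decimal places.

204.296

i: (-15)·12 - (-4)·9 = -180 - (-36) = -144
j: (-4)·(-14) - 15·12 = 56 - 180 = -124
k: 15·9 - (-15)·(-14) = 135 - 210 = -75
p × q = (-144, -124, -75)
|p × q| = √((-144)² + (-124)² + (-75)²) = √41737 ≈ 204.2964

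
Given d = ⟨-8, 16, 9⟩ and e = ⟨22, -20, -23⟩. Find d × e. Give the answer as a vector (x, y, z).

(-188, 14, -192)

i: 16·(-23) - 9·(-20) = -368 - (-180) = -188
j: 9·22 - (-8)·(-23) = 198 - 184 = 14
k: (-8)·(-20) - 16·22 = 160 - 352 = -192
d × e = (-188, 14, -192)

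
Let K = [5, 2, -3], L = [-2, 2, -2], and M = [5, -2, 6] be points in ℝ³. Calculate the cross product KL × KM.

(4, 63, 28)

KL = (-7, 0, 1)
KM = (0, -4, 9)
i: 0·9 - 1·(-4) = 0 - (-4) = 4
j: 1·0 - (-7)·9 = 0 - (-63) = 63
k: (-7)·(-4) - 0·0 = 28 - 0 = 28
KL × KM = (4, 63, 28)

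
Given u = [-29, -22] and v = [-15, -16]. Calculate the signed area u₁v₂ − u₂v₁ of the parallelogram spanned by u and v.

(-29)·(-16) - (-22)·(-15) = 464 - 330 = 134

134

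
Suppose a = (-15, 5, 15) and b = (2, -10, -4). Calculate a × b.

(130, -30, 140)

i: 5·(-4) - 15·(-10) = -20 - (-150) = 130
j: 15·2 - (-15)·(-4) = 30 - 60 = -30
k: (-15)·(-10) - 5·2 = 150 - 10 = 140
a × b = (130, -30, 140)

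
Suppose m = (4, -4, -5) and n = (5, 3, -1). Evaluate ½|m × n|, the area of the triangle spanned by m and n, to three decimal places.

i: (-4)·(-1) - (-5)·3 = 4 - (-15) = 19
j: (-5)·5 - 4·(-1) = -25 - (-4) = -21
k: 4·3 - (-4)·5 = 12 - (-20) = 32
m × n = (19, -21, 32)
|m × n| = √(19² + (-21)² + 32²) = √1826 ≈ 42.7317
area = ½ · 42.7317 ≈ 21.366

21.366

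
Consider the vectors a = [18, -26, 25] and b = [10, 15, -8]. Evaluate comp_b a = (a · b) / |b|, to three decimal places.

a · b = 18·10 + (-26)·15 + 25·(-8) = 180 - 390 - 200 = -410
|b| = √(100 + 225 + 64) = √389 ≈ 19.7231
comp_b a = -410 / √389 ≈ -20.788

-20.788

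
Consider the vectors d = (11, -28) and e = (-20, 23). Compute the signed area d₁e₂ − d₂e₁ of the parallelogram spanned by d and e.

-307

11·23 - (-28)·(-20) = 253 - 560 = -307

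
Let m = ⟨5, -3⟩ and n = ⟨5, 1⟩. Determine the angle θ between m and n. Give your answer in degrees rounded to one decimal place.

m · n = 5·5 + (-3)·1 = 25 - 3 = 22
|m|² = 25 + 9 = 34,  |m| = √34 ≈ 5.830952
|n|² = 25 + 1 = 26,  |n| = √26 ≈ 5.099020
cos θ = 22 / (5.830952 · 5.099020) ≈ 0.73994
θ = arccos(0.73994) ≈ 42.3°

42.3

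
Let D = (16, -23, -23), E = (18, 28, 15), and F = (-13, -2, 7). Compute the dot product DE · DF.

DE = E − D = (2, 51, 38)
DF = F − D = (-29, 21, 30)
DE · DF = 2·(-29) + 51·21 + 38·30 = -58 + 1071 + 1140 = 2153

2153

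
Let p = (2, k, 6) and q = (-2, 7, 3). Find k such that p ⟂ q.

p · q = 2·(-2) + k·7 + 6·3 = 14 + 7k
Set equal to 0: 7k = -14, so k = -2.

-2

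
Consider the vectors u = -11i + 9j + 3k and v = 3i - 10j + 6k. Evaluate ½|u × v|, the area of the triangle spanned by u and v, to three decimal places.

i: 9·6 - 3·(-10) = 54 - (-30) = 84
j: 3·3 - (-11)·6 = 9 - (-66) = 75
k: (-11)·(-10) - 9·3 = 110 - 27 = 83
u × v = (84, 75, 83)
|u × v| = √(84² + 75² + 83²) = √19570 ≈ 139.8928
area = ½ · 139.8928 ≈ 69.946

69.946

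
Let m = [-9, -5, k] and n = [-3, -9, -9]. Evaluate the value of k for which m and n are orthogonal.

8

m · n = (-9)·(-3) + (-5)·(-9) + k·(-9) = 72 - 9k
Set equal to 0: -9k = -72, so k = 8.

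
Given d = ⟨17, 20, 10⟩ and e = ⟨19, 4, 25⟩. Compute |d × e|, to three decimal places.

i: 20·25 - 10·4 = 500 - 40 = 460
j: 10·19 - 17·25 = 190 - 425 = -235
k: 17·4 - 20·19 = 68 - 380 = -312
d × e = (460, -235, -312)
|d × e| = √(460² + (-235)² + (-312)²) = √364169 ≈ 603.4642

603.464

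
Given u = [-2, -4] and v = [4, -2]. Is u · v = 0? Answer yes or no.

u · v = (-2)·4 + (-4)·(-2) = -8 + 8 = 0
Zero, so the vectors are orthogonal.

yes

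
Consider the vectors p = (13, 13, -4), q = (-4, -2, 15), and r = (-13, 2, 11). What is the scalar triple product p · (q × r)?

-2503

q × r:
i: (-2)·11 - 15·2 = -22 - 30 = -52
j: 15·(-13) - (-4)·11 = -195 - (-44) = -151
k: (-4)·2 - (-2)·(-13) = -8 - 26 = -34
q × r = (-52, -151, -34)
p · (q × r) = 13·(-52) + 13·(-151) + (-4)·(-34) = -676 - 1963 + 136 = -2503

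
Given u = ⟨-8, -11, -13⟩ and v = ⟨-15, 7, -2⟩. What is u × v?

i: (-11)·(-2) - (-13)·7 = 22 - (-91) = 113
j: (-13)·(-15) - (-8)·(-2) = 195 - 16 = 179
k: (-8)·7 - (-11)·(-15) = -56 - 165 = -221
u × v = (113, 179, -221)

(113, 179, -221)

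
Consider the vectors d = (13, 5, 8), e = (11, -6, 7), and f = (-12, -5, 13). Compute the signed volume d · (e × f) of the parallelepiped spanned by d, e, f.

-2710

e × f:
i: (-6)·13 - 7·(-5) = -78 - (-35) = -43
j: 7·(-12) - 11·13 = -84 - 143 = -227
k: 11·(-5) - (-6)·(-12) = -55 - 72 = -127
e × f = (-43, -227, -127)
d · (e × f) = 13·(-43) + 5·(-227) + 8·(-127) = -559 - 1135 - 1016 = -2710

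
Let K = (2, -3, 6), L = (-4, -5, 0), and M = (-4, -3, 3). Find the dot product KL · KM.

KL = L − K = (-6, -2, -6)
KM = M − K = (-6, 0, -3)
KL · KM = (-6)·(-6) + (-2)·0 + (-6)·(-3) = 36 + 0 + 18 = 54

54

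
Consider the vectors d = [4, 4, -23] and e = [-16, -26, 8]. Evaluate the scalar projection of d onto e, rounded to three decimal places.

-11.154

d · e = 4·(-16) + 4·(-26) + (-23)·8 = -64 - 104 - 184 = -352
|e| = √(256 + 676 + 64) = √996 ≈ 31.5595
comp_e d = -352 / √996 ≈ -11.154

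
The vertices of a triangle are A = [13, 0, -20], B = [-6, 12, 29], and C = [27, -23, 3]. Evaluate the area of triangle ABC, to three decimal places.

908.556

AB = (-19, 12, 49),  AC = (14, -23, 23)
i: 12·23 - 49·(-23) = 276 - (-1127) = 1403
j: 49·14 - (-19)·23 = 686 - (-437) = 1123
k: (-19)·(-23) - 12·14 = 437 - 168 = 269
AB × AC = (1403, 1123, 269)
|AB × AC| = √3301899 ≈ 1817.1128
area = ½ · 1817.1128 ≈ 908.556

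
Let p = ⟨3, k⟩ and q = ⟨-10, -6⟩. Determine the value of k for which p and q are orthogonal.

-5

p · q = 3·(-10) + k·(-6) = -30 - 6k
Set equal to 0: -6k = 30, so k = -5.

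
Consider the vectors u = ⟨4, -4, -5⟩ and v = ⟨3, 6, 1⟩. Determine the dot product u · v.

-17

u · v = 4·3 + (-4)·6 + (-5)·1 = 12 - 24 - 5 = -17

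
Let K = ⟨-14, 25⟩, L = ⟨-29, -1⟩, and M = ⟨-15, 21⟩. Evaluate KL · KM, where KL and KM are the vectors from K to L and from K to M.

119

KL = L − K = (-15, -26)
KM = M − K = (-1, -4)
KL · KM = (-15)·(-1) + (-26)·(-4) = 15 + 104 = 119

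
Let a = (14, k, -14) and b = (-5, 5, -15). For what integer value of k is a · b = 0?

a · b = 14·(-5) + k·5 + (-14)·(-15) = 140 + 5k
Set equal to 0: 5k = -140, so k = -28.

-28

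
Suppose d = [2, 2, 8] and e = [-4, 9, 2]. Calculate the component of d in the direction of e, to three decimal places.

d · e = 2·(-4) + 2·9 + 8·2 = -8 + 18 + 16 = 26
|e| = √(16 + 81 + 4) = √101 ≈ 10.0499
comp_e d = 26 / √101 ≈ 2.587

2.587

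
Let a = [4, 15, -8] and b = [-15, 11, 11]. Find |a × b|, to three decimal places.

377.023

i: 15·11 - (-8)·11 = 165 - (-88) = 253
j: (-8)·(-15) - 4·11 = 120 - 44 = 76
k: 4·11 - 15·(-15) = 44 - (-225) = 269
a × b = (253, 76, 269)
|a × b| = √(253² + 76² + 269²) = √142146 ≈ 377.0225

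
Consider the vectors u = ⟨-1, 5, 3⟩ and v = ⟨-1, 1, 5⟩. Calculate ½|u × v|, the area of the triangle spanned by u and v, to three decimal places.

i: 5·5 - 3·1 = 25 - 3 = 22
j: 3·(-1) - (-1)·5 = -3 - (-5) = 2
k: (-1)·1 - 5·(-1) = -1 - (-5) = 4
u × v = (22, 2, 4)
|u × v| = √(22² + 2² + 4²) = √504 ≈ 22.4499
area = ½ · 22.4499 ≈ 11.225

11.225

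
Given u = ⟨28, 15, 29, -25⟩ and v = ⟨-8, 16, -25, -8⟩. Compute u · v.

-509

u · v = 28·(-8) + 15·16 + 29·(-25) + (-25)·(-8) = -224 + 240 - 725 + 200 = -509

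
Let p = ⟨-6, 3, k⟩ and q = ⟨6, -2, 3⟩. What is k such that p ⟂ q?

p · q = (-6)·6 + 3·(-2) + k·3 = -42 + 3k
Set equal to 0: 3k = 42, so k = 14.

14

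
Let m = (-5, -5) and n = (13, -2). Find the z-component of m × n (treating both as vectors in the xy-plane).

(-5)·(-2) - (-5)·13 = 10 - (-65) = 75

75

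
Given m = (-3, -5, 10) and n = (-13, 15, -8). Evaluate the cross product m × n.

(-110, -154, -110)

i: (-5)·(-8) - 10·15 = 40 - 150 = -110
j: 10·(-13) - (-3)·(-8) = -130 - 24 = -154
k: (-3)·15 - (-5)·(-13) = -45 - 65 = -110
m × n = (-110, -154, -110)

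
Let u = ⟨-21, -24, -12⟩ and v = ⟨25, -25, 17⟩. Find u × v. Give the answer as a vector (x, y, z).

(-708, 57, 1125)

i: (-24)·17 - (-12)·(-25) = -408 - 300 = -708
j: (-12)·25 - (-21)·17 = -300 - (-357) = 57
k: (-21)·(-25) - (-24)·25 = 525 - (-600) = 1125
u × v = (-708, 57, 1125)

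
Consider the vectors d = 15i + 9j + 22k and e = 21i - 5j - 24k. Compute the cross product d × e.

(-106, 822, -264)

i: 9·(-24) - 22·(-5) = -216 - (-110) = -106
j: 22·21 - 15·(-24) = 462 - (-360) = 822
k: 15·(-5) - 9·21 = -75 - 189 = -264
d × e = (-106, 822, -264)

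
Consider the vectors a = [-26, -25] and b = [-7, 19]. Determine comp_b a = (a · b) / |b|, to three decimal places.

-14.470

a · b = (-26)·(-7) + (-25)·19 = 182 - 475 = -293
|b| = √(49 + 361) = √410 ≈ 20.2485
comp_b a = -293 / √410 ≈ -14.470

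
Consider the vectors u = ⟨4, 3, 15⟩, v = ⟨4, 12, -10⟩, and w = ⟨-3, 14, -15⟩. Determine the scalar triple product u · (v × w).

v × w:
i: 12·(-15) - (-10)·14 = -180 - (-140) = -40
j: (-10)·(-3) - 4·(-15) = 30 - (-60) = 90
k: 4·14 - 12·(-3) = 56 - (-36) = 92
v × w = (-40, 90, 92)
u · (v × w) = 4·(-40) + 3·90 + 15·92 = -160 + 270 + 1380 = 1490

1490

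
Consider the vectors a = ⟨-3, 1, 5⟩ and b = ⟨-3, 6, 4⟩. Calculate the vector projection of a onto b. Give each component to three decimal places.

(-1.721, 3.443, 2.295)

a · b = (-3)·(-3) + 1·6 + 5·4 = 9 + 6 + 20 = 35
|b|² = 9 + 36 + 16 = 61
proj_b a = (35/61) · (-3, 6, 4) ≈ (-1.721, 3.443, 2.295)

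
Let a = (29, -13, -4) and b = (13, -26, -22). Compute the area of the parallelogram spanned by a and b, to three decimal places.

847.788

i: (-13)·(-22) - (-4)·(-26) = 286 - 104 = 182
j: (-4)·13 - 29·(-22) = -52 - (-638) = 586
k: 29·(-26) - (-13)·13 = -754 - (-169) = -585
a × b = (182, 586, -585)
|a × b| = √(182² + 586² + (-585)²) = √718745 ≈ 847.7883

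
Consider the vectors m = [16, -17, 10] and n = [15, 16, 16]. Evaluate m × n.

i: (-17)·16 - 10·16 = -272 - 160 = -432
j: 10·15 - 16·16 = 150 - 256 = -106
k: 16·16 - (-17)·15 = 256 - (-255) = 511
m × n = (-432, -106, 511)

(-432, -106, 511)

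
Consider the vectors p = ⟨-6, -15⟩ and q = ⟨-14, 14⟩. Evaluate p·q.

-126

p · q = (-6)·(-14) + (-15)·14 = 84 - 210 = -126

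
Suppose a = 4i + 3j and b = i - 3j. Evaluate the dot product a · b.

-5

a · b = 4·1 + 3·(-3) = 4 - 9 = -5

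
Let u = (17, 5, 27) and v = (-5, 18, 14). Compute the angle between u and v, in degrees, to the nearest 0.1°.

u · v = 17·(-5) + 5·18 + 27·14 = -85 + 90 + 378 = 383
|u|² = 289 + 25 + 729 = 1043,  |u| = √1043 ≈ 32.295511
|v|² = 25 + 324 + 196 = 545,  |v| = √545 ≈ 23.345235
cos θ = 383 / (32.295511 · 23.345235) ≈ 0.50799
θ = arccos(0.50799) ≈ 59.5°

59.5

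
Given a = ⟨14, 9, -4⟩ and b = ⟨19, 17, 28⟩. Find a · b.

a · b = 14·19 + 9·17 + (-4)·28 = 266 + 153 - 112 = 307

307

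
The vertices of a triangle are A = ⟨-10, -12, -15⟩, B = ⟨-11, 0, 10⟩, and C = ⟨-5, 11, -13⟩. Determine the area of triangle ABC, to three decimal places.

AB = (-1, 12, 25),  AC = (5, 23, 2)
i: 12·2 - 25·23 = 24 - 575 = -551
j: 25·5 - (-1)·2 = 125 - (-2) = 127
k: (-1)·23 - 12·5 = -23 - 60 = -83
AB × AC = (-551, 127, -83)
|AB × AC| = √326619 ≈ 571.5059
area = ½ · 571.5059 ≈ 285.753

285.753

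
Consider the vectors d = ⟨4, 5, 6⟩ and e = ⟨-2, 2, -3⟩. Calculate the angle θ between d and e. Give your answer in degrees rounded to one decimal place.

d · e = 4·(-2) + 5·2 + 6·(-3) = -8 + 10 - 18 = -16
|d|² = 16 + 25 + 36 = 77,  |d| = √77 ≈ 8.774964
|e|² = 4 + 4 + 9 = 17,  |e| = √17 ≈ 4.123106
cos θ = -16 / (8.774964 · 4.123106) ≈ -0.44223
θ = arccos(-0.44223) ≈ 116.2°

116.2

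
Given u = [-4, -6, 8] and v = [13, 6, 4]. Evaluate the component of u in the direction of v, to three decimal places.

-3.767

u · v = (-4)·13 + (-6)·6 + 8·4 = -52 - 36 + 32 = -56
|v| = √(169 + 36 + 16) = √221 ≈ 14.8661
comp_v u = -56 / √221 ≈ -3.767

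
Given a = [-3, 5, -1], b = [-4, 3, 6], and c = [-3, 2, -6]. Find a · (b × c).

b × c:
i: 3·(-6) - 6·2 = -18 - 12 = -30
j: 6·(-3) - (-4)·(-6) = -18 - 24 = -42
k: (-4)·2 - 3·(-3) = -8 - (-9) = 1
b × c = (-30, -42, 1)
a · (b × c) = (-3)·(-30) + 5·(-42) + (-1)·1 = 90 - 210 - 1 = -121

-121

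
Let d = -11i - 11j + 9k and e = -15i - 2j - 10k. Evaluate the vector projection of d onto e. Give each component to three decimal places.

d · e = (-11)·(-15) + (-11)·(-2) + 9·(-10) = 165 + 22 - 90 = 97
|e|² = 225 + 4 + 100 = 329
proj_e d = (97/329) · (-15, -2, -10) ≈ (-4.422, -0.590, -2.948)

(-4.422, -0.590, -2.948)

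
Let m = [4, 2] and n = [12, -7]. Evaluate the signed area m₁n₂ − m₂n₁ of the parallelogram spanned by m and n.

4·(-7) - 2·12 = -28 - 24 = -52

-52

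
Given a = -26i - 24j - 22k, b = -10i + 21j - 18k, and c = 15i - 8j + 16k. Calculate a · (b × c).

b × c:
i: 21·16 - (-18)·(-8) = 336 - 144 = 192
j: (-18)·15 - (-10)·16 = -270 - (-160) = -110
k: (-10)·(-8) - 21·15 = 80 - 315 = -235
b × c = (192, -110, -235)
a · (b × c) = (-26)·192 + (-24)·(-110) + (-22)·(-235) = -4992 + 2640 + 5170 = 2818

2818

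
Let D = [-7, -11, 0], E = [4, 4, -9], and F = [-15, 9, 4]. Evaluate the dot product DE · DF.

DE = E − D = (11, 15, -9)
DF = F − D = (-8, 20, 4)
DE · DF = 11·(-8) + 15·20 + (-9)·4 = -88 + 300 - 36 = 176

176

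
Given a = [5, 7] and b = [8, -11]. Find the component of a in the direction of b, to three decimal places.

a · b = 5·8 + 7·(-11) = 40 - 77 = -37
|b| = √(64 + 121) = √185 ≈ 13.6015
comp_b a = -37 / √185 ≈ -2.720

-2.720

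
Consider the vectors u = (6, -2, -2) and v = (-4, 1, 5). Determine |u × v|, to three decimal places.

23.495

i: (-2)·5 - (-2)·1 = -10 - (-2) = -8
j: (-2)·(-4) - 6·5 = 8 - 30 = -22
k: 6·1 - (-2)·(-4) = 6 - 8 = -2
u × v = (-8, -22, -2)
|u × v| = √((-8)² + (-22)² + (-2)²) = √552 ≈ 23.4947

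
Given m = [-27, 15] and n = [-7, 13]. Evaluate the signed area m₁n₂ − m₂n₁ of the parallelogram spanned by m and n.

(-27)·13 - 15·(-7) = -351 - (-105) = -246

-246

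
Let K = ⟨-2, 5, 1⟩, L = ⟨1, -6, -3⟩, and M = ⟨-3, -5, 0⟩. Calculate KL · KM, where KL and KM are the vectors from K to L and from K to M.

111

KL = L − K = (3, -11, -4)
KM = M − K = (-1, -10, -1)
KL · KM = 3·(-1) + (-11)·(-10) + (-4)·(-1) = -3 + 110 + 4 = 111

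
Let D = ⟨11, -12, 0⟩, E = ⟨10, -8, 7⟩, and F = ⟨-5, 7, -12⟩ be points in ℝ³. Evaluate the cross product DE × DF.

DE = (-1, 4, 7)
DF = (-16, 19, -12)
i: 4·(-12) - 7·19 = -48 - 133 = -181
j: 7·(-16) - (-1)·(-12) = -112 - 12 = -124
k: (-1)·19 - 4·(-16) = -19 - (-64) = 45
DE × DF = (-181, -124, 45)

(-181, -124, 45)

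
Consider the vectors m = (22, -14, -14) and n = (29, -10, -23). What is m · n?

1100

m · n = 22·29 + (-14)·(-10) + (-14)·(-23) = 638 + 140 + 322 = 1100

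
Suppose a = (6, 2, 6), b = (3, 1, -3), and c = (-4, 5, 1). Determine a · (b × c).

228

b × c:
i: 1·1 - (-3)·5 = 1 - (-15) = 16
j: (-3)·(-4) - 3·1 = 12 - 3 = 9
k: 3·5 - 1·(-4) = 15 - (-4) = 19
b × c = (16, 9, 19)
a · (b × c) = 6·16 + 2·9 + 6·19 = 96 + 18 + 114 = 228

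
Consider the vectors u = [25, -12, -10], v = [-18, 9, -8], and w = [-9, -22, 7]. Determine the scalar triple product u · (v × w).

-9971

v × w:
i: 9·7 - (-8)·(-22) = 63 - 176 = -113
j: (-8)·(-9) - (-18)·7 = 72 - (-126) = 198
k: (-18)·(-22) - 9·(-9) = 396 - (-81) = 477
v × w = (-113, 198, 477)
u · (v × w) = 25·(-113) + (-12)·198 + (-10)·477 = -2825 - 2376 - 4770 = -9971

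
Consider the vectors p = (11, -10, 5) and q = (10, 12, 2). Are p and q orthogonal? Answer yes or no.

yes

p · q = 11·10 + (-10)·12 + 5·2 = 110 - 120 + 10 = 0
Zero, so the vectors are orthogonal.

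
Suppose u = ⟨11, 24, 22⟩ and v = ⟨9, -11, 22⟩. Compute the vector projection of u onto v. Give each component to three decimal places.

(4.185, -5.115, 10.230)

u · v = 11·9 + 24·(-11) + 22·22 = 99 - 264 + 484 = 319
|v|² = 81 + 121 + 484 = 686
proj_v u = (319/686) · (9, -11, 22) ≈ (4.185, -5.115, 10.230)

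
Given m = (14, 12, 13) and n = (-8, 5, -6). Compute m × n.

(-137, -20, 166)

i: 12·(-6) - 13·5 = -72 - 65 = -137
j: 13·(-8) - 14·(-6) = -104 - (-84) = -20
k: 14·5 - 12·(-8) = 70 - (-96) = 166
m × n = (-137, -20, 166)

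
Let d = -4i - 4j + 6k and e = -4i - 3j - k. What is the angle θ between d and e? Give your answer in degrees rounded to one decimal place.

d · e = (-4)·(-4) + (-4)·(-3) + 6·(-1) = 16 + 12 - 6 = 22
|d|² = 16 + 16 + 36 = 68,  |d| = √68 ≈ 8.246211
|e|² = 16 + 9 + 1 = 26,  |e| = √26 ≈ 5.099020
cos θ = 22 / (8.246211 · 5.099020) ≈ 0.52322
θ = arccos(0.52322) ≈ 58.5°

58.5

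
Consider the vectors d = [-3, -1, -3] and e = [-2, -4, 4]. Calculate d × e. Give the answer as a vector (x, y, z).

(-16, 18, 10)

i: (-1)·4 - (-3)·(-4) = -4 - 12 = -16
j: (-3)·(-2) - (-3)·4 = 6 - (-12) = 18
k: (-3)·(-4) - (-1)·(-2) = 12 - 2 = 10
d × e = (-16, 18, 10)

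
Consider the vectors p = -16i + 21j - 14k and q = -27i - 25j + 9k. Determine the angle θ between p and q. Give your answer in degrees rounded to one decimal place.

101.2

p · q = (-16)·(-27) + 21·(-25) + (-14)·9 = 432 - 525 - 126 = -219
|p|² = 256 + 441 + 196 = 893,  |p| = √893 ≈ 29.883106
|q|² = 729 + 625 + 81 = 1435,  |q| = √1435 ≈ 37.881394
cos θ = -219 / (29.883106 · 37.881394) ≈ -0.19346
θ = arccos(-0.19346) ≈ 101.2°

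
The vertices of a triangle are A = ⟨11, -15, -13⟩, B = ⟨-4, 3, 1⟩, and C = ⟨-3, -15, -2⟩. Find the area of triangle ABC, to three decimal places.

AB = (-15, 18, 14),  AC = (-14, 0, 11)
i: 18·11 - 14·0 = 198 - 0 = 198
j: 14·(-14) - (-15)·11 = -196 - (-165) = -31
k: (-15)·0 - 18·(-14) = 0 - (-252) = 252
AB × AC = (198, -31, 252)
|AB × AC| = √103669 ≈ 321.9767
area = ½ · 321.9767 ≈ 160.988

160.988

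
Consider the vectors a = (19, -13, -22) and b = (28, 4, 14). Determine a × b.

i: (-13)·14 - (-22)·4 = -182 - (-88) = -94
j: (-22)·28 - 19·14 = -616 - 266 = -882
k: 19·4 - (-13)·28 = 76 - (-364) = 440
a × b = (-94, -882, 440)

(-94, -882, 440)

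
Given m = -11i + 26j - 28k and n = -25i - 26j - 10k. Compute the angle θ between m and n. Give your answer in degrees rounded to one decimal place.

94.7

m · n = (-11)·(-25) + 26·(-26) + (-28)·(-10) = 275 - 676 + 280 = -121
|m|² = 121 + 676 + 784 = 1581,  |m| = √1581 ≈ 39.761791
|n|² = 625 + 676 + 100 = 1401,  |n| = √1401 ≈ 37.429935
cos θ = -121 / (39.761791 · 37.429935) ≈ -0.08130
θ = arccos(-0.08130) ≈ 94.7°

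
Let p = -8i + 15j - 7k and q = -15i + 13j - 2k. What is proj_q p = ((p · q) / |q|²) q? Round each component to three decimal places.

(-12.399, 10.746, -1.653)

p · q = (-8)·(-15) + 15·13 + (-7)·(-2) = 120 + 195 + 14 = 329
|q|² = 225 + 169 + 4 = 398
proj_q p = (329/398) · (-15, 13, -2) ≈ (-12.399, 10.746, -1.653)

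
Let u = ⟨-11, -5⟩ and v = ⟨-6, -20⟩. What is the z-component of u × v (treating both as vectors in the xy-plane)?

(-11)·(-20) - (-5)·(-6) = 220 - 30 = 190

190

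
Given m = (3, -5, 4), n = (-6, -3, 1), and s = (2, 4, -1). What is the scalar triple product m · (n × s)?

-55

n × s:
i: (-3)·(-1) - 1·4 = 3 - 4 = -1
j: 1·2 - (-6)·(-1) = 2 - 6 = -4
k: (-6)·4 - (-3)·2 = -24 - (-6) = -18
n × s = (-1, -4, -18)
m · (n × s) = 3·(-1) + (-5)·(-4) + 4·(-18) = -3 + 20 - 72 = -55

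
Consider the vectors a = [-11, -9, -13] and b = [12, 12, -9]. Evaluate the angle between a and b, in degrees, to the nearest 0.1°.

a · b = (-11)·12 + (-9)·12 + (-13)·(-9) = -132 - 108 + 117 = -123
|a|² = 121 + 81 + 169 = 371,  |a| = √371 ≈ 19.261360
|b|² = 144 + 144 + 81 = 369,  |b| = √369 ≈ 19.209373
cos θ = -123 / (19.261360 · 19.209373) ≈ -0.33243
θ = arccos(-0.33243) ≈ 109.4°

109.4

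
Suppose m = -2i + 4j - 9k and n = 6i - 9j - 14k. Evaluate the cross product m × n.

i: 4·(-14) - (-9)·(-9) = -56 - 81 = -137
j: (-9)·6 - (-2)·(-14) = -54 - 28 = -82
k: (-2)·(-9) - 4·6 = 18 - 24 = -6
m × n = (-137, -82, -6)

(-137, -82, -6)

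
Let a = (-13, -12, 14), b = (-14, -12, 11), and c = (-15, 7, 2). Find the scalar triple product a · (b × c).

-935

b × c:
i: (-12)·2 - 11·7 = -24 - 77 = -101
j: 11·(-15) - (-14)·2 = -165 - (-28) = -137
k: (-14)·7 - (-12)·(-15) = -98 - 180 = -278
b × c = (-101, -137, -278)
a · (b × c) = (-13)·(-101) + (-12)·(-137) + 14·(-278) = 1313 + 1644 - 3892 = -935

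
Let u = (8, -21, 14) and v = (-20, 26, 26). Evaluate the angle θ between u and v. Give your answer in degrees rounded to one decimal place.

u · v = 8·(-20) + (-21)·26 + 14·26 = -160 - 546 + 364 = -342
|u|² = 64 + 441 + 196 = 701,  |u| = √701 ≈ 26.476405
|v|² = 400 + 676 + 676 = 1752,  |v| = √1752 ≈ 41.856899
cos θ = -342 / (26.476405 · 41.856899) ≈ -0.30860
θ = arccos(-0.30860) ≈ 108.0°

108.0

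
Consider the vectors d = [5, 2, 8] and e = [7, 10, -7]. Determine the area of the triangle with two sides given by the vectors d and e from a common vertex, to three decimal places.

67.847

i: 2·(-7) - 8·10 = -14 - 80 = -94
j: 8·7 - 5·(-7) = 56 - (-35) = 91
k: 5·10 - 2·7 = 50 - 14 = 36
d × e = (-94, 91, 36)
|d × e| = √((-94)² + 91² + 36²) = √18413 ≈ 135.6945
area = ½ · 135.6945 ≈ 67.847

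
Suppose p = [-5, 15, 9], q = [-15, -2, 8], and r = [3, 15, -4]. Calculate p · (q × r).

q × r:
i: (-2)·(-4) - 8·15 = 8 - 120 = -112
j: 8·3 - (-15)·(-4) = 24 - 60 = -36
k: (-15)·15 - (-2)·3 = -225 - (-6) = -219
q × r = (-112, -36, -219)
p · (q × r) = (-5)·(-112) + 15·(-36) + 9·(-219) = 560 - 540 - 1971 = -1951

-1951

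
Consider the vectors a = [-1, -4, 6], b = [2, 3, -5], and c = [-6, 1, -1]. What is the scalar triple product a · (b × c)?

-10

b × c:
i: 3·(-1) - (-5)·1 = -3 - (-5) = 2
j: (-5)·(-6) - 2·(-1) = 30 - (-2) = 32
k: 2·1 - 3·(-6) = 2 - (-18) = 20
b × c = (2, 32, 20)
a · (b × c) = (-1)·2 + (-4)·32 + 6·20 = -2 - 128 + 120 = -10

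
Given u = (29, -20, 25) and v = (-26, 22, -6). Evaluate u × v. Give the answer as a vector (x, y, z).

(-430, -476, 118)

i: (-20)·(-6) - 25·22 = 120 - 550 = -430
j: 25·(-26) - 29·(-6) = -650 - (-174) = -476
k: 29·22 - (-20)·(-26) = 638 - 520 = 118
u × v = (-430, -476, 118)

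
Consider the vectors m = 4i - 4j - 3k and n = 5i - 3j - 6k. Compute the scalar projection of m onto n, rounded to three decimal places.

m · n = 4·5 + (-4)·(-3) + (-3)·(-6) = 20 + 12 + 18 = 50
|n| = √(25 + 9 + 36) = √70 ≈ 8.3666
comp_n m = 50 / √70 ≈ 5.976

5.976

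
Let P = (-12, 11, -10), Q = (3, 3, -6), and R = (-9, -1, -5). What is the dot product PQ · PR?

PQ = Q − P = (15, -8, 4)
PR = R − P = (3, -12, 5)
PQ · PR = 15·3 + (-8)·(-12) + 4·5 = 45 + 96 + 20 = 161

161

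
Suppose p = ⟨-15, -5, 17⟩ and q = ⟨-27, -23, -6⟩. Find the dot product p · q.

p · q = (-15)·(-27) + (-5)·(-23) + 17·(-6) = 405 + 115 - 102 = 418

418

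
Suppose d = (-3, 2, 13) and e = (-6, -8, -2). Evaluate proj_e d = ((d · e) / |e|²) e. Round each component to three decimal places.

d · e = (-3)·(-6) + 2·(-8) + 13·(-2) = 18 - 16 - 26 = -24
|e|² = 36 + 64 + 4 = 104
proj_e d = (-24/104) · (-6, -8, -2) ≈ (1.385, 1.846, 0.462)

(1.385, 1.846, 0.462)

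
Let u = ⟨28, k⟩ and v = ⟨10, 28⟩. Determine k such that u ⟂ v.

u · v = 28·10 + k·28 = 280 + 28k
Set equal to 0: 28k = -280, so k = -10.

-10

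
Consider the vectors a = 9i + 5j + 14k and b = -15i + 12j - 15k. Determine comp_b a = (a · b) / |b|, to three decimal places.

-11.694

a · b = 9·(-15) + 5·12 + 14·(-15) = -135 + 60 - 210 = -285
|b| = √(225 + 144 + 225) = √594 ≈ 24.3721
comp_b a = -285 / √594 ≈ -11.694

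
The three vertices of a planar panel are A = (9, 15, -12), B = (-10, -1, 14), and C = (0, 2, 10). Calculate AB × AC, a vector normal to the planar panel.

AB = (-19, -16, 26)
AC = (-9, -13, 22)
i: (-16)·22 - 26·(-13) = -352 - (-338) = -14
j: 26·(-9) - (-19)·22 = -234 - (-418) = 184
k: (-19)·(-13) - (-16)·(-9) = 247 - 144 = 103
AB × AC = (-14, 184, 103)

(-14, 184, 103)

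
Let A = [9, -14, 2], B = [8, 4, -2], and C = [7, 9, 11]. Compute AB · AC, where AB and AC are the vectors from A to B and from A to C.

AB = B − A = (-1, 18, -4)
AC = C − A = (-2, 23, 9)
AB · AC = (-1)·(-2) + 18·23 + (-4)·9 = 2 + 414 - 36 = 380

380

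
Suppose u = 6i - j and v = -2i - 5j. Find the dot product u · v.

u · v = 6·(-2) + (-1)·(-5) = -12 + 5 = -7

-7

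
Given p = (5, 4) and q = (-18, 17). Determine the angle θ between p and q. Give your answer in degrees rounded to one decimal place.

p · q = 5·(-18) + 4·17 = -90 + 68 = -22
|p|² = 25 + 16 = 41,  |p| = √41 ≈ 6.403124
|q|² = 324 + 289 = 613,  |q| = √613 ≈ 24.758837
cos θ = -22 / (6.403124 · 24.758837) ≈ -0.13877
θ = arccos(-0.13877) ≈ 98.0°

98.0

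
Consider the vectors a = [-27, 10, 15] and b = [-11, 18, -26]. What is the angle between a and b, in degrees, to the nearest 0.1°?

a · b = (-27)·(-11) + 10·18 + 15·(-26) = 297 + 180 - 390 = 87
|a|² = 729 + 100 + 225 = 1054,  |a| = √1054 ≈ 32.465366
|b|² = 121 + 324 + 676 = 1121,  |b| = √1121 ≈ 33.481338
cos θ = 87 / (32.465366 · 33.481338) ≈ 0.08004
θ = arccos(0.08004) ≈ 85.4°

85.4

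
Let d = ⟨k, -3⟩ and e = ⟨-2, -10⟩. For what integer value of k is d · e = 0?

d · e = k·(-2) + (-3)·(-10) = 30 - 2k
Set equal to 0: -2k = -30, so k = 15.

15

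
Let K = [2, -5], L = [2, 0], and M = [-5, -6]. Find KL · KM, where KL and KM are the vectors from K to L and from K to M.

KL = L − K = (0, 5)
KM = M − K = (-7, -1)
KL · KM = 0·(-7) + 5·(-1) = 0 - 5 = -5

-5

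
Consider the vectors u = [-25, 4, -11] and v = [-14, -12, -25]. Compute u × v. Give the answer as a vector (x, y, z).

i: 4·(-25) - (-11)·(-12) = -100 - 132 = -232
j: (-11)·(-14) - (-25)·(-25) = 154 - 625 = -471
k: (-25)·(-12) - 4·(-14) = 300 - (-56) = 356
u × v = (-232, -471, 356)

(-232, -471, 356)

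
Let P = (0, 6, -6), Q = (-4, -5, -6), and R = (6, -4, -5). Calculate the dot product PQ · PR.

86

PQ = Q − P = (-4, -11, 0)
PR = R − P = (6, -10, 1)
PQ · PR = (-4)·6 + (-11)·(-10) + 0·1 = -24 + 110 + 0 = 86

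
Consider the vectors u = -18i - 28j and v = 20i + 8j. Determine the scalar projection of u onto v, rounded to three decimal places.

-27.112

u · v = (-18)·20 + (-28)·8 = -360 - 224 = -584
|v| = √(400 + 64) = √464 ≈ 21.5407
comp_v u = -584 / √464 ≈ -27.112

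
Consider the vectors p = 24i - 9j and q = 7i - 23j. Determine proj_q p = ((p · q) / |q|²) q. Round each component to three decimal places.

p · q = 24·7 + (-9)·(-23) = 168 + 207 = 375
|q|² = 49 + 529 = 578
proj_q p = (375/578) · (7, -23) ≈ (4.542, -14.922)

(4.542, -14.922)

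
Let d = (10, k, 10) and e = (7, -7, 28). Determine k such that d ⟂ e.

50

d · e = 10·7 + k·(-7) + 10·28 = 350 - 7k
Set equal to 0: -7k = -350, so k = 50.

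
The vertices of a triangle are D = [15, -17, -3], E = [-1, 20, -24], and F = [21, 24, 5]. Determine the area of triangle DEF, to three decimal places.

726.212

DE = (-16, 37, -21),  DF = (6, 41, 8)
i: 37·8 - (-21)·41 = 296 - (-861) = 1157
j: (-21)·6 - (-16)·8 = -126 - (-128) = 2
k: (-16)·41 - 37·6 = -656 - 222 = -878
DE × DF = (1157, 2, -878)
|DE × DF| = √2109537 ≈ 1452.4245
area = ½ · 1452.4245 ≈ 726.212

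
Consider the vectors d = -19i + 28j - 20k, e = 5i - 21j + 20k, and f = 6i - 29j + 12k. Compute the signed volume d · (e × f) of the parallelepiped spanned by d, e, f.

e × f:
i: (-21)·12 - 20·(-29) = -252 - (-580) = 328
j: 20·6 - 5·12 = 120 - 60 = 60
k: 5·(-29) - (-21)·6 = -145 - (-126) = -19
e × f = (328, 60, -19)
d · (e × f) = (-19)·328 + 28·60 + (-20)·(-19) = -6232 + 1680 + 380 = -4172

-4172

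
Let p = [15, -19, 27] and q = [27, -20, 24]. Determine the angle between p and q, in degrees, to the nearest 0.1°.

p · q = 15·27 + (-19)·(-20) + 27·24 = 405 + 380 + 648 = 1433
|p|² = 225 + 361 + 729 = 1315,  |p| = √1315 ≈ 36.262929
|q|² = 729 + 400 + 576 = 1705,  |q| = √1705 ≈ 41.291646
cos θ = 1433 / (36.262929 · 41.291646) ≈ 0.95702
θ = arccos(0.95702) ≈ 16.9°

16.9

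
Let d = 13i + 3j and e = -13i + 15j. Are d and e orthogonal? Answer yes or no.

no

d · e = 13·(-13) + 3·15 = -169 + 45 = -124
Nonzero, so the vectors are not orthogonal.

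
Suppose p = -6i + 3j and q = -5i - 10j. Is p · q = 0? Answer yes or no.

yes

p · q = (-6)·(-5) + 3·(-10) = 30 - 30 = 0
Zero, so the vectors are orthogonal.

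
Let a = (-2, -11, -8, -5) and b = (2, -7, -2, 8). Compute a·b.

a · b = (-2)·2 + (-11)·(-7) + (-8)·(-2) + (-5)·8 = -4 + 77 + 16 - 40 = 49

49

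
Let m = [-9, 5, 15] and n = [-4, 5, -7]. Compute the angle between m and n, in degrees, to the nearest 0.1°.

m · n = (-9)·(-4) + 5·5 + 15·(-7) = 36 + 25 - 105 = -44
|m|² = 81 + 25 + 225 = 331,  |m| = √331 ≈ 18.193405
|n|² = 16 + 25 + 49 = 90,  |n| = √90 ≈ 9.486833
cos θ = -44 / (18.193405 · 9.486833) ≈ -0.25493
θ = arccos(-0.25493) ≈ 104.8°

104.8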